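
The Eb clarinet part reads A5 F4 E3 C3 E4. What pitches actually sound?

C6 Ab4 G3 Eb3 G4

The Eb clarinet sounds a minor third above written, so transpose each written note up a minor third.
A5 -> C6
F4 -> Ab4
E3 -> G3
C3 -> Eb3
E4 -> G4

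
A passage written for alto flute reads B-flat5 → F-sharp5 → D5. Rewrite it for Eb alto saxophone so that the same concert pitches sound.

First find concert pitch: the alto flute sounds a perfect fourth below written, so B-flat5 F-sharp5 D5 sounds F5 C#5 A4.
Then write for Eb alto saxophone: it sounds a major sixth below written, so the part must be a major sixth above concert.
F5 → D6
C#5 → A#5
A4 → F#5

D6 A#5 F#5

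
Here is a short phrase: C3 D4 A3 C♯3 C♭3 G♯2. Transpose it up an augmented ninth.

D#4 E#5 B#4 D##4 D4 A##3

C3 gives D#4
D4 gives E#5
A3 gives B#4
C#3 gives D##4
Cb3 gives D4
G#2 gives A##3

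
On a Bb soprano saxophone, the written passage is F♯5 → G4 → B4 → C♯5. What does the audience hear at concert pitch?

Written C4 on the Bb soprano saxophone sounds as Bb3, a major second lower; apply that shift to every note.
F#5 to E5
G4 to F4
B4 to A4
C#5 to B4

E5 F4 A4 B4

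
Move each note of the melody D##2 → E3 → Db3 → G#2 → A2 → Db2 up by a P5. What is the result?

A##2 B3 Ab3 D#3 E3 Ab2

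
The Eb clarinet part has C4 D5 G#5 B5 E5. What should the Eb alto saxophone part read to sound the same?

C5 D6 G#6 B6 E6

First find concert pitch: the Eb clarinet sounds a minor third above written, so C4 D5 G#5 B5 E5 sounds Eb4 F5 B5 D6 G5.
Then write for Eb alto saxophone: it sounds a major sixth below written, so the part must be a major sixth above concert.
Eb4 → C5
F5 → D6
B5 → G#6
D6 → B6
G5 → E6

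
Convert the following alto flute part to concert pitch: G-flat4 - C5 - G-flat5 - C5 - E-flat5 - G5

Db4 G4 Db5 G4 Bb4 D5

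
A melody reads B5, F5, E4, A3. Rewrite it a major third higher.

D#6 A5 G#4 C#4

B5 becomes D#6
F5 becomes A5
E4 becomes G#4
A3 becomes C#4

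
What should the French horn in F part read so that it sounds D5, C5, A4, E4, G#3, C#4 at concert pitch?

A5 G5 E5 B4 D#4 G#4

The French horn in F sounds a perfect fifth below written, so the written part must be a perfect fifth above concert — transpose each note up.
D5 -> A5
C5 -> G5
A4 -> E5
E4 -> B4
G#3 -> D#4
C#4 -> G#4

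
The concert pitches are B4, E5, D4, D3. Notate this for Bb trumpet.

C#5 F#5 E4 E3

Written C4 sounds as Bb3 on the Bb trumpet, so concert pitches are written a major second up.
B4 becomes C#5
E5 becomes F#5
D4 becomes E4
D3 becomes E3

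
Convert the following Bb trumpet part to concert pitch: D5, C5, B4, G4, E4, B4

Written C4 on the Bb trumpet sounds as Bb3, a major second lower; apply that shift to every note.
D5 becomes C5
C5 becomes Bb4
B4 becomes A4
G4 becomes F4
E4 becomes D4
B4 becomes A4

C5 Bb4 A4 F4 D4 A4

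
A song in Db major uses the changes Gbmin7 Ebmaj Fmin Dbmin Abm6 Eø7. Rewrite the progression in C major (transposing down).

Fmin7 Dmaj Emin Cmin Gm6 D#ø7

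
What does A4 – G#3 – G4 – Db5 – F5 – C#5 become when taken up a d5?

A4: a fifth up reaches E, and 6 semitones makes it Eb5.
G#3: a fifth up reaches D, and 6 semitones makes it D4.
A diminished fifth up from G4 gives Db5.
Db5 up a diminished fifth is Abb5.
F5 up a diminished fifth is Cb6.
C#5 up a diminished fifth is G5.

Eb5 D4 Db5 Abb5 Cb6 G5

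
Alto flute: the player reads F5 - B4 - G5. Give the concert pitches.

C5 F#4 D5

Written C4 on the alto flute sounds as G3, a perfect fourth lower; apply that shift to every note.
F5 -> C5
B4 -> F#4
G5 -> D5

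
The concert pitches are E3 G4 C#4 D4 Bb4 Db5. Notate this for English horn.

The English horn sounds a perfect fifth below written, so the written part must be a perfect fifth above concert — transpose each note up.
E3 → B3
G4 → D5
C#4 → G#4
D4 → A4
Bb4 → F5
Db5 → Ab5

B3 D5 G#4 A4 F5 Ab5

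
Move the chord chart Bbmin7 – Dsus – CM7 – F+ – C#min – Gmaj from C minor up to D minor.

Cmin7 Esus DM7 G+ D#min Amaj

C minor up to D minor is a major second; each chord root moves by that interval while the quality stays the same.
Bbmin7: root Bb up a major second → C, giving Cmin7.
Dsus: root D up a major second → E, giving Esus.
CM7: root C up a major second → D, giving DM7.
F+: root F up a major second → G, giving G+.
C#min: root C# up a major second → D#, giving D#min.
Gmaj: root G up a major second → A, giving Amaj.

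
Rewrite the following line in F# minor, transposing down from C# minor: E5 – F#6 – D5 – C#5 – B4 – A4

From C# down to F# is a perfect fifth; apply that to each pitch.
E5 → A4
F#6 → B5
D5 → G4
C#5 → F#4
B4 → E4
A4 → D4

A4 B5 G4 F#4 E4 D4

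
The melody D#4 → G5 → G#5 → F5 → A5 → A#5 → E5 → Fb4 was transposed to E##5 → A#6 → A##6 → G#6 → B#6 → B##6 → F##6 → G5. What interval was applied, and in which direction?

Take the first pair: D#4 → E##5. D to E spans 9 letter names, so the interval is some kind of ninth.
D#4 to E##5 is 15 semitones, which makes it an augmented ninth; the second version is higher, so the direction is up.
Checking another pair — Fb4 → G5 — gives the same interval.

up an augmented ninth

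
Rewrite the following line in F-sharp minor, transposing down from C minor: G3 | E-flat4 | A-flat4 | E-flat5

C#3 A3 D4 A4

From C down to F-sharp is a diminished fifth; apply that to each pitch.
G3 → C#3
Eb4 → A3
Ab4 → D4
Eb5 → A4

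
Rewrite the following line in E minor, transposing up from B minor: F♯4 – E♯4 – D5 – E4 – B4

B4 A#4 G5 A4 E5

From B up to E is a perfect fourth; apply that to each pitch.
F#4 becomes B4
E#4 becomes A#4
D5 becomes G5
E4 becomes A4
B4 becomes E5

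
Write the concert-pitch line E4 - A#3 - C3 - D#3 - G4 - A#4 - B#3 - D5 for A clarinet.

G4 C#4 Eb3 F#3 Bb4 C#5 D#4 F5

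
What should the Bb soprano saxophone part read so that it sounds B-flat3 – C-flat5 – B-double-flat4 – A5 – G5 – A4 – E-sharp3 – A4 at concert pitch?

The Bb soprano saxophone sounds a major second below written, so the written part must be a major second above concert — transpose each note up.
Bb3 → C4
Cb5 → Db5
Bbb4 → Cb5
A5 → B5
G5 → A5
A4 → B4
E#3 → F##3
A4 → B4

C4 Db5 Cb5 B5 A5 B4 F##3 B4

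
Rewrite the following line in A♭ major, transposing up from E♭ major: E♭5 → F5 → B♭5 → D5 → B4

Ab5 Bb5 Eb6 G5 E5

From E♭ up to A♭ is a perfect fourth; apply that to each pitch.
Eb5 becomes Ab5
F5 becomes Bb5
Bb5 becomes Eb6
D5 becomes G5
B4 becomes E5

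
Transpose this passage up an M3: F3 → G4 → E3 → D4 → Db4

A3 B4 G#3 F#4 F4

F3 -> A3
G4 -> B4
E3 -> G#3
D4 -> F#4
Db4 -> F4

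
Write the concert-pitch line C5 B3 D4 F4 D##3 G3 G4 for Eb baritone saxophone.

Written C4 sounds as Eb2 on the Eb baritone saxophone, so concert pitches are written a major thirteenth up.
C5 -> A6
B3 -> G#5
D4 -> B5
F4 -> D6
D##3 -> B##4
G3 -> E5
G4 -> E6

A6 G#5 B5 D6 B##4 E5 E6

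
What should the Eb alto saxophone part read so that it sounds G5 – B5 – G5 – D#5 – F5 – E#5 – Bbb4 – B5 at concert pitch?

E6 G#6 E6 B#5 D6 C##6 Gb5 G#6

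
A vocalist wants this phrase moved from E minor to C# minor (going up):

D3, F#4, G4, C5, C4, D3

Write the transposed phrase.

B3 D#5 E5 A5 A4 B3

From E up to C# is a major sixth; apply that to each pitch.
D3 -> B3
F#4 -> D#5
G4 -> E5
C5 -> A5
C4 -> A4
D3 -> B3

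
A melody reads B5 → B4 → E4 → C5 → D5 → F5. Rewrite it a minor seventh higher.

A6 A5 D5 Bb5 C6 Eb6

A minor seventh up from B5 gives A6.
A minor seventh up from B4 gives A5.
E4 up a minor seventh is D5.
C5: a seventh up reaches B, and 10 semitones makes it Bb5.
A minor seventh up from D5 gives C6.
F5: a seventh up reaches E, and 10 semitones makes it Eb6.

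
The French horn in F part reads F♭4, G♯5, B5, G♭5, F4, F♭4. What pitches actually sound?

Bbb3 C#5 E5 Cb5 Bb3 Bbb3

The French horn in F sounds a perfect fifth below written, so transpose each written note down a perfect fifth.
Fb4 to Bbb3
G#5 to C#5
B5 to E5
Gb5 to Cb5
F4 to Bb3
Fb4 to Bbb3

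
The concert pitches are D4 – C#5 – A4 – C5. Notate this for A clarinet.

F4 E5 C5 Eb5

Written C4 sounds as A3 on the A clarinet, so concert pitches are written a minor third up.
D4 → F4
C#5 → E5
A4 → C5
C5 → Eb5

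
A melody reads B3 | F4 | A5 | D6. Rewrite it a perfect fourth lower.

F#3 C4 E5 A5

B3 → F#3
F4 → C4
A5 → E5
D6 → A5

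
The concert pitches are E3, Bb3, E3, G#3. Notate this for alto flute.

A3 Eb4 A3 C#4

The alto flute sounds a perfect fourth below written, so the written part must be a perfect fourth above concert — transpose each note up.
E3 to A3
Bb3 to Eb4
E3 to A3
G#3 to C#4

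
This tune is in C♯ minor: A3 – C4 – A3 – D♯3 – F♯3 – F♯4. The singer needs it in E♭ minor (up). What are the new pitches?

C♯ minor to E♭ minor up is a diminished third, so every note moves up by that interval.
A3 gives Cb4
C4 gives Ebb4
A3 gives Cb4
D#3 gives F3
F#3 gives Ab3
F#4 gives Ab4

Cb4 Ebb4 Cb4 F3 Ab3 Ab4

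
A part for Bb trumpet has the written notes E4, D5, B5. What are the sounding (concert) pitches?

The Bb trumpet sounds a major second below written, so transpose each written note down a major second.
E4 to D4
D5 to C5
B5 to A5

D4 C5 A5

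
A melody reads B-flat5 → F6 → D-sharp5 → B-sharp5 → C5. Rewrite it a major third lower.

Gb5 Db6 B4 G#5 Ab4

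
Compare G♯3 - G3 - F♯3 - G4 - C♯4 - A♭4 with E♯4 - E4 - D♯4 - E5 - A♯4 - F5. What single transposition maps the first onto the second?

up a major sixth

Take the first pair: G#3 → E#4. G to E spans 6 letter names, so the interval is some kind of sixth.
G#3 to E#4 is 9 semitones, which makes it a major sixth; the second version is higher, so the direction is up.
Checking another pair — Ab4 → F5 — gives the same interval.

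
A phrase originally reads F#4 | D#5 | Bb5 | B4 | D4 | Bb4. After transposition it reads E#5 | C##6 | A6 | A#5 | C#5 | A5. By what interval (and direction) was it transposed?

up a major seventh

Take the first pair: F#4 → E#5. F to E spans 7 letter names, so the interval is some kind of seventh.
F#4 to E#5 is 11 semitones, which makes it a major seventh; the second version is higher, so the direction is up.
Checking another pair — Bb4 → A5 — gives the same interval.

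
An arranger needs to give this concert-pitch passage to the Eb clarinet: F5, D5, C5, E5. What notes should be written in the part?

D5 B4 A4 C#5

Written C4 sounds as Eb4 on the Eb clarinet, so concert pitches are written a minor third down.
F5 → D5
D5 → B4
C5 → A4
E5 → C#5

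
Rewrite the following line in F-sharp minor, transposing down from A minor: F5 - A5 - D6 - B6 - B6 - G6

D5 F#5 B5 G#6 G#6 E6

A minor to F-sharp minor down is a minor third, so every note moves down by that interval.
F5 → D5
A5 → F#5
D6 → B5
B6 → G#6
B6 → G#6
G6 → E6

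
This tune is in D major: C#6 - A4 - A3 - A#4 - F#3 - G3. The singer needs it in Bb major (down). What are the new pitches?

From D down to Bb is a major third; apply that to each pitch.
C#6 to A5
A4 to F4
A3 to F3
A#4 to F#4
F#3 to D3
G3 to Eb3

A5 F4 F3 F#4 D3 Eb3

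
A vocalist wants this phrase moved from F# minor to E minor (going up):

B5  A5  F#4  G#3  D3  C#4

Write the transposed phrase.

A6 G6 E5 F#4 C4 B4

F# minor to E minor up is a minor seventh, so every note moves up by that interval.
B5 -> A6
A5 -> G6
F#4 -> E5
G#3 -> F#4
D3 -> C4
C#4 -> B4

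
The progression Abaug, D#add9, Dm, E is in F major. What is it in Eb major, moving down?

Gbaug C#add9 Cm D

F major down to Eb major is a major second; each chord root moves by that interval while the quality stays the same.
Abaug: root Ab down a major second → Gb, giving Gbaug.
D#add9: root D# down a major second → C#, giving C#add9.
Dm: root D down a major second → C, giving Cm.
E: root E down a major second → D, giving D.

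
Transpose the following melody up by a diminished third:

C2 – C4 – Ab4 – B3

Ebb2 Ebb4 Cbb5 Db4

C2 becomes Ebb2
C4 becomes Ebb4
Ab4 becomes Cbb5
B3 becomes Db4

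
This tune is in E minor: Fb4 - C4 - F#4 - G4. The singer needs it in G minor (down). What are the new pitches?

Abb3 Eb3 A3 Bb3

E minor to G minor down is a major sixth, so every note moves down by that interval.
Fb4 to Abb3
C4 to Eb3
F#4 to A3
G4 to Bb3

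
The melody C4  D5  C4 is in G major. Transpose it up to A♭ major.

Db4 Eb5 Db4

From G up to A♭ is a minor second; apply that to each pitch.
C4 → Db4
D5 → Eb5
C4 → Db4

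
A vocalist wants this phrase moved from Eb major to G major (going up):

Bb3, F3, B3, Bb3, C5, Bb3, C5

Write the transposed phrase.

D4 A3 D#4 D4 E5 D4 E5

From Eb up to G is a major third; apply that to each pitch.
Bb3 gives D4
F3 gives A3
B3 gives D#4
Bb3 gives D4
C5 gives E5
Bb3 gives D4
C5 gives E5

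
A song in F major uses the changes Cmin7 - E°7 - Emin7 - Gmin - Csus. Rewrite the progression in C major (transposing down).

Gmin7 B°7 Bmin7 Dmin Gsus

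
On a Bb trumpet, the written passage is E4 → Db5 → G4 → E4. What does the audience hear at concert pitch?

D4 Cb5 F4 D4

The Bb trumpet sounds a major second below written, so transpose each written note down a major second.
E4 -> D4
Db5 -> Cb5
G4 -> F4
E4 -> D4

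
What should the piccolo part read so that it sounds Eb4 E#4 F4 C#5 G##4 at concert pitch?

Eb3 E#3 F3 C#4 G##3

Written C4 sounds as C5 on the piccolo, so concert pitches are written a perfect octave down.
Eb4 to Eb3
E#4 to E#3
F4 to F3
C#5 to C#4
G##4 to G##3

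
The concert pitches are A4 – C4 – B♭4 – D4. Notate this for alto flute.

Written C4 sounds as G3 on the alto flute, so concert pitches are written a perfect fourth up.
A4 to D5
C4 to F4
Bb4 to Eb5
D4 to G4

D5 F4 Eb5 G4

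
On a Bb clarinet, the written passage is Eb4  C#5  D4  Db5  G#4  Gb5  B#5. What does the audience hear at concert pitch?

Written C4 on the Bb clarinet sounds as Bb3, a major second lower; apply that shift to every note.
Eb4 gives Db4
C#5 gives B4
D4 gives C4
Db5 gives Cb5
G#4 gives F#4
Gb5 gives Fb5
B#5 gives A#5

Db4 B4 C4 Cb5 F#4 Fb5 A#5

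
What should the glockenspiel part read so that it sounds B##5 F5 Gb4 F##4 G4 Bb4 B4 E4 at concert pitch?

B##3 F3 Gb2 F##2 G2 Bb2 B2 E2

Written C4 sounds as C6 on the glockenspiel, so concert pitches are written a perfect fifteenth down.
B##5 to B##3
F5 to F3
Gb4 to Gb2
F##4 to F##2
G4 to G2
Bb4 to Bb2
B4 to B2
E4 to E2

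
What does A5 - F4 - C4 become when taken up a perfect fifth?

E6 C5 G4

A5 to E6
F4 to C5
C4 to G4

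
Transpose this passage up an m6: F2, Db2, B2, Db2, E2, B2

F2 becomes Db3
Db2 becomes Bbb2
B2 becomes G3
Db2 becomes Bbb2
E2 becomes C3
B2 becomes G3

Db3 Bbb2 G3 Bbb2 C3 G3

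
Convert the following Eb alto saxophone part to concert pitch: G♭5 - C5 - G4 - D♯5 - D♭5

Bbb4 Eb4 Bb3 F#4 Fb4

The Eb alto saxophone sounds a major sixth below written, so transpose each written note down a major sixth.
Gb5 → Bbb4
C5 → Eb4
G4 → Bb3
D#5 → F#4
Db5 → Fb4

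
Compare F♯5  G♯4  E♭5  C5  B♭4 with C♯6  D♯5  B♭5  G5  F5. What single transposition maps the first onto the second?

up a perfect fifth

Take the first pair: F#5 → C#6. F to C spans 5 letter names, so the interval is some kind of fifth.
F#5 to C#6 is 7 semitones, which makes it a perfect fifth; the second version is higher, so the direction is up.
Checking another pair — Bb4 → F5 — gives the same interval.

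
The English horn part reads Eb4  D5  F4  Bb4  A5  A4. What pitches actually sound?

Written C4 on the English horn sounds as F3, a perfect fifth lower; apply that shift to every note.
Eb4 gives Ab3
D5 gives G4
F4 gives Bb3
Bb4 gives Eb4
A5 gives D5
A4 gives D4

Ab3 G4 Bb3 Eb4 D5 D4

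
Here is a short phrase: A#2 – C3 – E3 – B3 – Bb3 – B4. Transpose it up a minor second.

B2 Db3 F3 C4 Cb4 C5

A#2 to B2
C3 to Db3
E3 to F3
B3 to C4
Bb3 to Cb4
B4 to C5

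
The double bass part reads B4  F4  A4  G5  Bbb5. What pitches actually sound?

B3 F3 A3 G4 Bbb4

Written C4 on the double bass sounds as C3, a perfect octave lower; apply that shift to every note.
B4 → B3
F4 → F3
A4 → A3
G5 → G4
Bbb5 → Bbb4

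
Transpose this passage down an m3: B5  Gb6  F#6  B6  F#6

G#5 Eb6 D#6 G#6 D#6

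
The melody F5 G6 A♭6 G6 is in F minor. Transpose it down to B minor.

From F down to B is a diminished fifth; apply that to each pitch.
F5 -> B4
G6 -> C#6
Ab6 -> D6
G6 -> C#6

B4 C#6 D6 C#6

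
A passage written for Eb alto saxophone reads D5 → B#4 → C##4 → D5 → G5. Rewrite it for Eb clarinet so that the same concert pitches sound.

First find concert pitch: the Eb alto saxophone sounds a major sixth below written, so D5 B#4 C##4 D5 G5 sounds F4 D#4 E#3 F4 Bb4.
Then write for Eb clarinet: it sounds a minor third above written, so the part must be a minor third below concert.
F4 → D4
D#4 → B#3
E#3 → C##3
F4 → D4
Bb4 → G4

D4 B#3 C##3 D4 G4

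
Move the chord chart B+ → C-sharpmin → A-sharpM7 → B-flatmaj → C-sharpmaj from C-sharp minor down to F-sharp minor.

E+ F#min D#M7 Ebmaj F#maj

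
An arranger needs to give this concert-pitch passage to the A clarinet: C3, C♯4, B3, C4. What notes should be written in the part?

Eb3 E4 D4 Eb4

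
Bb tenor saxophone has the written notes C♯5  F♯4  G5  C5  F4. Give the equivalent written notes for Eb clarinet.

First find concert pitch: the Bb tenor saxophone sounds a major ninth below written, so C♯5 F♯4 G5 C5 F4 sounds B3 E3 F4 Bb3 Eb3.
Then write for Eb clarinet: it sounds a minor third above written, so the part must be a minor third below concert.
B3 → G#3
E3 → C#3
F4 → D4
Bb3 → G3
Eb3 → C3

G#3 C#3 D4 G3 C3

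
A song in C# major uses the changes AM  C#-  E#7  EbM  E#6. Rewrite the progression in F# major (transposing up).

C# major up to F# major is a perfect fourth; each chord root moves by that interval while the quality stays the same.
AM: root A up a perfect fourth → D, giving DM.
C#-: root C# up a perfect fourth → F#, giving F#-.
E#7: root E# up a perfect fourth → A#, giving A#7.
EbM: root Eb up a perfect fourth → Ab, giving AbM.
E#6: root E# up a perfect fourth → A#, giving A#6.

DM F#- A#7 AbM A#6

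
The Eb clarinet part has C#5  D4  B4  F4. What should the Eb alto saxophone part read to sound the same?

C#6 D5 B5 F5

First find concert pitch: the Eb clarinet sounds a minor third above written, so C#5 D4 B4 F4 sounds E5 F4 D5 Ab4.
Then write for Eb alto saxophone: it sounds a major sixth below written, so the part must be a major sixth above concert.
E5 → C#6
F4 → D5
D5 → B5
Ab4 → F5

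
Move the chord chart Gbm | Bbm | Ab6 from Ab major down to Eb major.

Dbm Fm Eb6

Ab major down to Eb major is a perfect fourth; each chord root moves by that interval while the quality stays the same.
Gbm: root Gb down a perfect fourth → Db, giving Dbm.
Bbm: root Bb down a perfect fourth → F, giving Fm.
Ab6: root Ab down a perfect fourth → Eb, giving Eb6.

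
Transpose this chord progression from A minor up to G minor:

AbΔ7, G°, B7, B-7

GbΔ7 F° A7 A-7

A minor up to G minor is a minor seventh; each chord root moves by that interval while the quality stays the same.
AbΔ7: root Ab up a minor seventh → Gb, giving GbΔ7.
G°: root G up a minor seventh → F, giving F°.
B7: root B up a minor seventh → A, giving A7.
B-7: root B up a minor seventh → A, giving A-7.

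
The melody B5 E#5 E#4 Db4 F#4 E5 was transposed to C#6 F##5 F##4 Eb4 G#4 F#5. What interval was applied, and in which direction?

up a major second

Take the first pair: B5 → C#6. B to C spans 2 letter names, so the interval is some kind of second.
B5 to C#6 is 2 semitones, which makes it a major second; the second version is higher, so the direction is up.
Checking another pair — E5 → F#5 — gives the same interval.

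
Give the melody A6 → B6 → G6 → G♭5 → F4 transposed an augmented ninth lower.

Gb5 Ab5 Fb5 Fbb4 Ebb3

A6 becomes Gb5
B6 becomes Ab5
G6 becomes Fb5
Gb5 becomes Fbb4
F4 becomes Ebb3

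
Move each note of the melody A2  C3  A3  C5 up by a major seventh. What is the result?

G#3 B3 G#4 B5

A2 → G#3
C3 → B3
A3 → G#4
C5 → B5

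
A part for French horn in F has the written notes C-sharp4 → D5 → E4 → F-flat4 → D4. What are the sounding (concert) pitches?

F#3 G4 A3 Bbb3 G3

The French horn in F sounds a perfect fifth below written, so transpose each written note down a perfect fifth.
C#4 -> F#3
D5 -> G4
E4 -> A3
Fb4 -> Bbb3
D4 -> G3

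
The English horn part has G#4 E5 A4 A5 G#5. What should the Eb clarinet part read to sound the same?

A#3 F#4 B3 B4 A#4

First find concert pitch: the English horn sounds a perfect fifth below written, so G#4 E5 A4 A5 G#5 sounds C#4 A4 D4 D5 C#5.
Then write for Eb clarinet: it sounds a minor third above written, so the part must be a minor third below concert.
C#4 → A#3
A4 → F#4
D4 → B3
D5 → B4
C#5 → A#4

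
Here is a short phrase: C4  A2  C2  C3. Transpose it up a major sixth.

C4: a sixth up reaches A, and 9 semitones makes it A4.
A2 up a major sixth is F#3.
C2: a sixth up reaches A, and 9 semitones makes it A2.
A major sixth up from C3 gives A3.

A4 F#3 A2 A3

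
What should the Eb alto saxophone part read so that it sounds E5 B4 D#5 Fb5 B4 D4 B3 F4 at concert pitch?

C#6 G#5 B#5 Db6 G#5 B4 G#4 D5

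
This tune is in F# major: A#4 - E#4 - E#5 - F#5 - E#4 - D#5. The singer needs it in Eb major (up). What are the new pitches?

G5 D5 D6 Eb6 D5 C6

From F# up to Eb is a diminished seventh; apply that to each pitch.
A#4 → G5
E#4 → D5
E#5 → D6
F#5 → Eb6
E#4 → D5
D#5 → C6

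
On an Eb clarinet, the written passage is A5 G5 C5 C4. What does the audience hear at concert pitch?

C6 Bb5 Eb5 Eb4

The Eb clarinet sounds a minor third above written, so transpose each written note up a minor third.
A5 -> C6
G5 -> Bb5
C5 -> Eb5
C4 -> Eb4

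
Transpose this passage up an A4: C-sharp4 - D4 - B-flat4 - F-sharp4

F##4 G#4 E5 B#4

C#4 -> F##4
D4 -> G#4
Bb4 -> E5
F#4 -> B#4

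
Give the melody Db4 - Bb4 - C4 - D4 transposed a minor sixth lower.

Db4: a sixth down reaches F, and 8 semitones makes it F3.
Bb4: a sixth down reaches D, and 8 semitones makes it D4.
C4: a sixth down reaches E, and 8 semitones makes it E3.
D4: a sixth down reaches F, and 8 semitones makes it F#3.

F3 D4 E3 F#3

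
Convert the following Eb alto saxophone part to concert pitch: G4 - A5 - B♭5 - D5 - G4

Bb3 C5 Db5 F4 Bb3

The Eb alto saxophone sounds a major sixth below written, so transpose each written note down a major sixth.
G4 → Bb3
A5 → C5
Bb5 → Db5
D5 → F4
G4 → Bb3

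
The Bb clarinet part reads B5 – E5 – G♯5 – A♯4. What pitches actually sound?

A5 D5 F#5 G#4

Written C4 on the Bb clarinet sounds as Bb3, a major second lower; apply that shift to every note.
B5 → A5
E5 → D5
G#5 → F#5
A#4 → G#4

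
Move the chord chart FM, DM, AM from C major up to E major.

C major up to E major is a major third; each chord root moves by that interval while the quality stays the same.
FM: root F up a major third → A, giving AM.
DM: root D up a major third → F#, giving F#M.
AM: root A up a major third → C#, giving C#M.

AM F#M C#M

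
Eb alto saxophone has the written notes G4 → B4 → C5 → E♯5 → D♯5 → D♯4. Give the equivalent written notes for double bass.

Bb4 D5 Eb5 G#5 F#5 F#4

First find concert pitch: the Eb alto saxophone sounds a major sixth below written, so G4 B4 C5 E♯5 D♯5 D♯4 sounds Bb3 D4 Eb4 G#4 F#4 F#3.
Then write for double bass: it sounds a perfect octave below written, so the part must be a perfect octave above concert.
Bb3 → Bb4
D4 → D5
Eb4 → Eb5
G#4 → G#5
F#4 → F#5
F#3 → F#4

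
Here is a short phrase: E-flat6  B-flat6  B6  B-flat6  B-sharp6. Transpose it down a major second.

Db6 Ab6 A6 Ab6 A#6

Eb6 to Db6
Bb6 to Ab6
B6 to A6
Bb6 to Ab6
B#6 to A#6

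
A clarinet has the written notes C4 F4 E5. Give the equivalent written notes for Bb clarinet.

B3 E4 D#5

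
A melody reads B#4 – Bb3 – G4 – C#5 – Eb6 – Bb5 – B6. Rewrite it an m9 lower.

A##3 A2 F#3 B#3 D5 A4 A#5

B#4 to A##3
Bb3 to A2
G4 to F#3
C#5 to B#3
Eb6 to D5
Bb5 to A4
B6 to A#5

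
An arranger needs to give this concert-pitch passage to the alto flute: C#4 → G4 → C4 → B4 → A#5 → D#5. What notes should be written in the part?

The alto flute sounds a perfect fourth below written, so the written part must be a perfect fourth above concert — transpose each note up.
C#4 becomes F#4
G4 becomes C5
C4 becomes F4
B4 becomes E5
A#5 becomes D#6
D#5 becomes G#5

F#4 C5 F4 E5 D#6 G#5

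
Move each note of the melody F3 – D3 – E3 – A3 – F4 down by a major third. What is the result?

Db3 Bb2 C3 F3 Db4

F3 gives Db3
D3 gives Bb2
E3 gives C3
A3 gives F3
F4 gives Db4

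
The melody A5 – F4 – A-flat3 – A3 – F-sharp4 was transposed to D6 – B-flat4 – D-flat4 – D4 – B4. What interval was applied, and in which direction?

up a perfect fourth

Take the first pair: A5 → D6. A to D spans 4 letter names, so the interval is some kind of fourth.
A5 to D6 is 5 semitones, which makes it a perfect fourth; the second version is higher, so the direction is up.
Checking another pair — F#4 → B4 — gives the same interval.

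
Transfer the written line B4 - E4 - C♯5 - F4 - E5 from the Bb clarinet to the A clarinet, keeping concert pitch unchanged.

C5 F4 D5 Gb4 F5

First find concert pitch: the Bb clarinet sounds a major second below written, so B4 E4 C♯5 F4 E5 sounds A4 D4 B4 Eb4 D5.
Then write for A clarinet: it sounds a minor third below written, so the part must be a minor third above concert.
A4 → C5
D4 → F4
B4 → D5
Eb4 → Gb4
D5 → F5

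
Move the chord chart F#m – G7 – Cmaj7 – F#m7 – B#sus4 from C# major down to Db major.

Gbm Abb7 Dbbmaj7 Gbm7 Csus4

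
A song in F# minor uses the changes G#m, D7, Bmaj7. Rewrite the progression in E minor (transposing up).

F#m C7 Amaj7

F# minor up to E minor is a minor seventh; each chord root moves by that interval while the quality stays the same.
G#m: root G# up a minor seventh → F#, giving F#m.
D7: root D up a minor seventh → C, giving C7.
Bmaj7: root B up a minor seventh → A, giving Amaj7.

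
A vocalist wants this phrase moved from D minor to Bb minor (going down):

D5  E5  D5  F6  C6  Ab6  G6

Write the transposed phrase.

Bb4 C5 Bb4 Db6 Ab5 Fb6 Eb6

D minor to Bb minor down is a major third, so every note moves down by that interval.
D5 -> Bb4
E5 -> C5
D5 -> Bb4
F6 -> Db6
C6 -> Ab5
Ab6 -> Fb6
G6 -> Eb6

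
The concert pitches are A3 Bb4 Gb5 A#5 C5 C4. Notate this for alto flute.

D4 Eb5 Cb6 D#6 F5 F4

The alto flute sounds a perfect fourth below written, so the written part must be a perfect fourth above concert — transpose each note up.
A3 to D4
Bb4 to Eb5
Gb5 to Cb6
A#5 to D#6
C5 to F5
C4 to F4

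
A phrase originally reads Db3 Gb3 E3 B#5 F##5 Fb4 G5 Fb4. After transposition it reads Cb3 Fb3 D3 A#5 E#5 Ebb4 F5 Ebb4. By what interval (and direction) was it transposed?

down a major second

Take the first pair: Db3 → Cb3. D to C spans 2 letter names, so the interval is some kind of second.
Cb3 to Db3 is 2 semitones, which makes it a major second; the second version is lower, so the direction is down.
Checking another pair — Fb4 → Ebb4 — gives the same interval.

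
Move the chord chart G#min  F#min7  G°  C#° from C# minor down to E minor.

Bmin Amin7 Bb° E°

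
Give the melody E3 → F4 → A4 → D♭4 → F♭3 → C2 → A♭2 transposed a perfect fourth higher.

A3 Bb4 D5 Gb4 Bbb3 F2 Db3

E3 up a perfect fourth is A3.
F4: a fourth up reaches B, and 5 semitones makes it Bb4.
A4 up a perfect fourth is D5.
Db4 up a perfect fourth is Gb4.
A perfect fourth up from Fb3 gives Bbb3.
A perfect fourth up from C2 gives F2.
A perfect fourth up from Ab2 gives Db3.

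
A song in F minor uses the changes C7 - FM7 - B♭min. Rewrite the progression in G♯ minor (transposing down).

D#7 G#M7 C#min

F minor down to G♯ minor is a diminished seventh; each chord root moves by that interval while the quality stays the same.
C7: root C down a diminished seventh → D#, giving D#7.
FM7: root F down a diminished seventh → G#, giving G#M7.
B♭min: root B♭ down a diminished seventh → C#, giving C#min.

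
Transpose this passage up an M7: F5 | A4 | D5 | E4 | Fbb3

F5 up a major seventh is E6.
A major seventh up from A4 gives G#5.
D5 up a major seventh is C#6.
E4 up a major seventh is D#5.
Fbb3 up a major seventh is Ebb4.

E6 G#5 C#6 D#5 Ebb4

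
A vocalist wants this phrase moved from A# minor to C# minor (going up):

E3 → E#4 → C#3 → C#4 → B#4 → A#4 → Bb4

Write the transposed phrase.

G3 G#4 E3 E4 D#5 C#5 Db5

From A# up to C# is a minor third; apply that to each pitch.
E3 -> G3
E#4 -> G#4
C#3 -> E3
C#4 -> E4
B#4 -> D#5
A#4 -> C#5
Bb4 -> Db5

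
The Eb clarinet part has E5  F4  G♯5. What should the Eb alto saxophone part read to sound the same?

E6 F5 G#6

First find concert pitch: the Eb clarinet sounds a minor third above written, so E5 F4 G♯5 sounds G5 Ab4 B5.
Then write for Eb alto saxophone: it sounds a major sixth below written, so the part must be a major sixth above concert.
G5 → E6
Ab4 → F5
B5 → G#6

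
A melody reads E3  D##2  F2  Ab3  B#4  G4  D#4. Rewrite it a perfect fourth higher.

E3 becomes A3
D##2 becomes G##2
F2 becomes Bb2
Ab3 becomes Db4
B#4 becomes E#5
G4 becomes C5
D#4 becomes G#4

A3 G##2 Bb2 Db4 E#5 C5 G#4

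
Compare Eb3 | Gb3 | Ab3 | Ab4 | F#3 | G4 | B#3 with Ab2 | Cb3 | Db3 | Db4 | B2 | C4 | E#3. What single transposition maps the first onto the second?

down a perfect fifth

From Eb3 to Ab2 is 5 letter names — a fifth of some quality.
Ab2 to Eb3 is 7 semitones, which makes it a perfect fifth; the second version is lower, so the direction is down.
Checking another pair — B#3 → E#3 — gives the same interval.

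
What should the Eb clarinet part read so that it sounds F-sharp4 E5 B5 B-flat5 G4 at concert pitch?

D#4 C#5 G#5 G5 E4

Written C4 sounds as Eb4 on the Eb clarinet, so concert pitches are written a minor third down.
F#4 becomes D#4
E5 becomes C#5
B5 becomes G#5
Bb5 becomes G5
G4 becomes E4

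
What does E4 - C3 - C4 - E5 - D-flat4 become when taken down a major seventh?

E4: a seventh down reaches F, and 11 semitones makes it F3.
C3: a seventh down reaches D, and 11 semitones makes it Db2.
C4 down a major seventh is Db3.
A major seventh down from E5 gives F4.
Db4 down a major seventh is Ebb3.

F3 Db2 Db3 F4 Ebb3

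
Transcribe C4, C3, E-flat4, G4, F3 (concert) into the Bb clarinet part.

D4 D3 F4 A4 G3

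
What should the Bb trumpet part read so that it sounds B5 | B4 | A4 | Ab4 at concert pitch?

C#6 C#5 B4 Bb4

Written C4 sounds as Bb3 on the Bb trumpet, so concert pitches are written a major second up.
B5 gives C#6
B4 gives C#5
A4 gives B4
Ab4 gives Bb4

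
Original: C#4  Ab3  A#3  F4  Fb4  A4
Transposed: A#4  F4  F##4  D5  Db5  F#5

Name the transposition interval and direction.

up a major sixth

From C#4 to A#4 is 6 letter names — a sixth of some quality.
C#4 to A#4 is 9 semitones, which makes it a major sixth; the second version is higher, so the direction is up.
Checking another pair — A4 → F#5 — gives the same interval.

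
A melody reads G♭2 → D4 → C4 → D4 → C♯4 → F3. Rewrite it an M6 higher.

Gb2 up a major sixth is Eb3.
D4: a sixth up reaches B, and 9 semitones makes it B4.
C4: a sixth up reaches A, and 9 semitones makes it A4.
A major sixth up from D4 gives B4.
C#4 up a major sixth is A#4.
F3 up a major sixth is D4.

Eb3 B4 A4 B4 A#4 D4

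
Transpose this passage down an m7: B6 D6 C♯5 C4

C#6 E5 D#4 D3

B6: a seventh down reaches C, and 10 semitones makes it C#6.
D6 down a minor seventh is E5.
A minor seventh down from C#5 gives D#4.
C4 down a minor seventh is D3.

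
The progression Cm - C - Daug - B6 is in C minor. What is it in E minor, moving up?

C minor up to E minor is a major third; each chord root moves by that interval while the quality stays the same.
Cm: root C up a major third → E, giving Em.
C: root C up a major third → E, giving E.
Daug: root D up a major third → F#, giving F#aug.
B6: root B up a major third → D#, giving D#6.

Em E F#aug D#6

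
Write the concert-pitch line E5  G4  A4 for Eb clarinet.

The Eb clarinet sounds a minor third above written, so the written part must be a minor third below concert — transpose each note down.
E5 to C#5
G4 to E4
A4 to F#4

C#5 E4 F#4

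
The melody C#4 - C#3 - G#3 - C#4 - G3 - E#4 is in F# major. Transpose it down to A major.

E3 E2 B2 E3 Bb2 G#3

From F# down to A is a major sixth; apply that to each pitch.
C#4 -> E3
C#3 -> E2
G#3 -> B2
C#4 -> E3
G3 -> Bb2
E#4 -> G#3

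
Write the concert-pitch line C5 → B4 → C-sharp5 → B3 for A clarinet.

Written C4 sounds as A3 on the A clarinet, so concert pitches are written a minor third up.
C5 -> Eb5
B4 -> D5
C#5 -> E5
B3 -> D4

Eb5 D5 E5 D4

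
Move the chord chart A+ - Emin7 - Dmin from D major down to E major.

B+ F#min7 Emin

D major down to E major is a minor seventh; each chord root moves by that interval while the quality stays the same.
A+: root A down a minor seventh → B, giving B+.
Emin7: root E down a minor seventh → F#, giving F#min7.
Dmin: root D down a minor seventh → E, giving Emin.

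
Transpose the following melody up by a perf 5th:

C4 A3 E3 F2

A perfect fifth up from C4 gives G4.
A3 up a perfect fifth is E4.
E3 up a perfect fifth is B3.
F2 up a perfect fifth is C3.

G4 E4 B3 C3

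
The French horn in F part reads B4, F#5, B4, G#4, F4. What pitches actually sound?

E4 B4 E4 C#4 Bb3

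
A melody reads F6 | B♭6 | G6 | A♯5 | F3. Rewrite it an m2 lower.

F6 becomes E6
Bb6 becomes A6
G6 becomes F#6
A#5 becomes G##5
F3 becomes E3

E6 A6 F#6 G##5 E3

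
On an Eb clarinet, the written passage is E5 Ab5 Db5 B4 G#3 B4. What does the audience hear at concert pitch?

Written C4 on the Eb clarinet sounds as Eb4, a minor third higher; apply that shift to every note.
E5 becomes G5
Ab5 becomes Cb6
Db5 becomes Fb5
B4 becomes D5
G#3 becomes B3
B4 becomes D5

G5 Cb6 Fb5 D5 B3 D5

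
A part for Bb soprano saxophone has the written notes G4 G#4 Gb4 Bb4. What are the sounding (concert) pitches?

Written C4 on the Bb soprano saxophone sounds as Bb3, a major second lower; apply that shift to every note.
G4 to F4
G#4 to F#4
Gb4 to Fb4
Bb4 to Ab4

F4 F#4 Fb4 Ab4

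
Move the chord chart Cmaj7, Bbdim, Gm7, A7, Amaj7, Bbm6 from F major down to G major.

Dmaj7 Cdim Am7 B7 Bmaj7 Cm6

F major down to G major is a minor seventh; each chord root moves by that interval while the quality stays the same.
Cmaj7: root C down a minor seventh → D, giving Dmaj7.
Bbdim: root Bb down a minor seventh → C, giving Cdim.
Gm7: root G down a minor seventh → A, giving Am7.
A7: root A down a minor seventh → B, giving B7.
Amaj7: root A down a minor seventh → B, giving Bmaj7.
Bbm6: root Bb down a minor seventh → C, giving Cm6.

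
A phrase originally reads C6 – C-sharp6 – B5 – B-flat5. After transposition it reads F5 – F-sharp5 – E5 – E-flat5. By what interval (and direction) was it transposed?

down a perfect fifth

From C6 to F5 is 5 letter names — a fifth of some quality.
F5 to C6 is 7 semitones, which makes it a perfect fifth; the second version is lower, so the direction is down.
Checking another pair — Bb5 → Eb5 — gives the same interval.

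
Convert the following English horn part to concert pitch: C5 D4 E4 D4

F4 G3 A3 G3

Written C4 on the English horn sounds as F3, a perfect fifth lower; apply that shift to every note.
C5 → F4
D4 → G3
E4 → A3
D4 → G3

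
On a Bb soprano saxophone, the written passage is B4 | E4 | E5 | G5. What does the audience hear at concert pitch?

A4 D4 D5 F5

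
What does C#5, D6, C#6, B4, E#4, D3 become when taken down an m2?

C#5 -> B#4
D6 -> C#6
C#6 -> B#5
B4 -> A#4
E#4 -> D##4
D3 -> C#3

B#4 C#6 B#5 A#4 D##4 C#3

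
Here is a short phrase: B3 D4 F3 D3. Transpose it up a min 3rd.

D4 F4 Ab3 F3

B3 -> D4
D4 -> F4
F3 -> Ab3
D3 -> F3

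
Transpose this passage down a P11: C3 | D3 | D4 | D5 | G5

G1 A1 A2 A3 D4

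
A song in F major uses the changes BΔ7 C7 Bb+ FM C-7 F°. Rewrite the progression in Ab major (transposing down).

DΔ7 Eb7 Db+ AbM Eb-7 Ab°

F major down to Ab major is a major sixth; each chord root moves by that interval while the quality stays the same.
BΔ7: root B down a major sixth → D, giving DΔ7.
C7: root C down a major sixth → Eb, giving Eb7.
Bb+: root Bb down a major sixth → Db, giving Db+.
FM: root F down a major sixth → Ab, giving AbM.
C-7: root C down a major sixth → Eb, giving Eb-7.
F°: root F down a major sixth → Ab, giving Ab°.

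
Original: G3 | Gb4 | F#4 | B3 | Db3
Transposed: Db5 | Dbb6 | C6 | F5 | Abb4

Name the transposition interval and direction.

up a diminished twelfth

Take the first pair: G3 → Db5. G to D spans 12 letter names, so the interval is some kind of twelfth.
G3 to Db5 is 18 semitones, which makes it a diminished twelfth; the second version is higher, so the direction is up.
Checking another pair — Db3 → Abb4 — gives the same interval.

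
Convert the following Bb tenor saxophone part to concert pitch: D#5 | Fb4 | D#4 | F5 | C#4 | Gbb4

C#4 Ebb3 C#3 Eb4 B2 Fbb3

The Bb tenor saxophone sounds a major ninth below written, so transpose each written note down a major ninth.
D#5 -> C#4
Fb4 -> Ebb3
D#4 -> C#3
F5 -> Eb4
C#4 -> B2
Gbb4 -> Fbb3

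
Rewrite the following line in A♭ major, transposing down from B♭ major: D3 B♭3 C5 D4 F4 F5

From B♭ down to A♭ is a major second; apply that to each pitch.
D3 → C3
Bb3 → Ab3
C5 → Bb4
D4 → C4
F4 → Eb4
F5 → Eb5

C3 Ab3 Bb4 C4 Eb4 Eb5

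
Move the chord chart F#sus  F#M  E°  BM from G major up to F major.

Esus EM D° AM

G major up to F major is a minor seventh; each chord root moves by that interval while the quality stays the same.
F#sus: root F# up a minor seventh → E, giving Esus.
F#M: root F# up a minor seventh → E, giving EM.
E°: root E up a minor seventh → D, giving D°.
BM: root B up a minor seventh → A, giving AM.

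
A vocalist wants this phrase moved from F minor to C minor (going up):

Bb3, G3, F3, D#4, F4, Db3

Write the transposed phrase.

From F up to C is a perfect fifth; apply that to each pitch.
Bb3 gives F4
G3 gives D4
F3 gives C4
D#4 gives A#4
F4 gives C5
Db3 gives Ab3

F4 D4 C4 A#4 C5 Ab3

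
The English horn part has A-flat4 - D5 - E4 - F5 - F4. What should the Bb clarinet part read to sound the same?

Eb4 A4 B3 C5 C4

First find concert pitch: the English horn sounds a perfect fifth below written, so A-flat4 D5 E4 F5 F4 sounds Db4 G4 A3 Bb4 Bb3.
Then write for Bb clarinet: it sounds a major second below written, so the part must be a major second above concert.
Db4 → Eb4
G4 → A4
A3 → B3
Bb4 → C5
Bb3 → C4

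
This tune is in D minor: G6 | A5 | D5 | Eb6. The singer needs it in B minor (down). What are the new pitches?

E6 F#5 B4 C6

D minor to B minor down is a minor third, so every note moves down by that interval.
G6 becomes E6
A5 becomes F#5
D5 becomes B4
Eb6 becomes C6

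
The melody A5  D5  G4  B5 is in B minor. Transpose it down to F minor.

Eb5 Ab4 Db4 F5

B minor to F minor down is an augmented fourth, so every note moves down by that interval.
A5 to Eb5
D5 to Ab4
G4 to Db4
B5 to F5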